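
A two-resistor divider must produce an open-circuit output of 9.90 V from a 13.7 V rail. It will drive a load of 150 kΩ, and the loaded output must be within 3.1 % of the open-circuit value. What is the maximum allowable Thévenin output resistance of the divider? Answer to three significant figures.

Loading drop = R_th/(R_th + R_L) ≤ 0.0310, so R_th ≤ R_L · ε/(1−ε) = 150 kΩ × 0.0310/0.9690 = 4.80 kΩ.

R_th ≤ 4.80 kΩ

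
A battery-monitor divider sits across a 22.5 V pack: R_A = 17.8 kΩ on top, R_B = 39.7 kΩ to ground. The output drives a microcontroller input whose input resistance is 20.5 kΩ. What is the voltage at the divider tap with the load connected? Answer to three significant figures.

The load sits in parallel with R_B: R_B‖R_L = (39.7 × 20.5) / (39.7 + 20.5) = 13.52 kΩ.
V_out = 22.5 × 13.52 / (17.8 + 13.52) = 22.5 × 13.52/31.32 = 9.71 V.
(Unloaded it would have been 15.5 V.)

V_out ≈ 9.71 V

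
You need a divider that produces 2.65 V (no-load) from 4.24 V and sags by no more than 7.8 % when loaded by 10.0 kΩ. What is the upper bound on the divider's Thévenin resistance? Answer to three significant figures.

R_th ≤ 846 Ω

Loading drop = R_th/(R_th + R_L) ≤ 0.0780, so R_th ≤ R_L · ε/(1−ε) = 10.0 kΩ × 0.0780/0.9220 = 846 Ω.
(Any R1, R2 with R2/(R1+R2) = 0.625 and R1‖R2 ≤ 846 Ω will meet the spec.)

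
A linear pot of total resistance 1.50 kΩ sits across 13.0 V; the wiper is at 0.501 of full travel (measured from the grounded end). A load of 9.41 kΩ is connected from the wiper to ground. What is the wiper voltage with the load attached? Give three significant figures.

The wiper splits the pot into (1−α)R = 748.5 Ω above and αR = 751.5 Ω below.
Lower section ‖ load = 695.9 Ω.
V_wiper = 13.0 × 695.9/(748.5 + 695.9) = 6.26 V.

V ≈ 6.26 V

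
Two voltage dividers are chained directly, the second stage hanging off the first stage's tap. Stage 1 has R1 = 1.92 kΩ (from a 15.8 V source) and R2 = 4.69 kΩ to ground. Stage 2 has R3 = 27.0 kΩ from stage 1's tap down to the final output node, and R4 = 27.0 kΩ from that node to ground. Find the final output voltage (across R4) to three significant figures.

V_out ≈ 5.47 V

Stage 2 presents R3+R4 = 54.00 kΩ as a load on stage 1's tap.
Stage 1's lower leg becomes R2‖(R3+R4) = 4.315 kΩ, so V_mid = 15.8 × 4.315/6.235 = 10.93 V.
Stage 2 is itself unloaded: V_out = V_mid × R4/(R3+R4) = 10.93 × 27.0/54.00 = 5.47 V.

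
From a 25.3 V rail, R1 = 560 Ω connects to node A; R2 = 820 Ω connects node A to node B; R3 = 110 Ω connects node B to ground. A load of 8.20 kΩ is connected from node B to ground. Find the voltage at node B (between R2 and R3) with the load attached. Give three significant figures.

V ≈ 1.84 V

At node B, R3 is in parallel with the load: R3‖R_L = 108.5 Ω.
Below node A the resistance is R2 + (R3‖R_L) = 928.5 Ω, so V_A = 25.3 × 928.5/1489 = 15.78 V.
Then V_B = V_A × (R3‖R_L)/(R2 + R3‖R_L) = 15.78 × 108.5/928.5 = 1.84 V.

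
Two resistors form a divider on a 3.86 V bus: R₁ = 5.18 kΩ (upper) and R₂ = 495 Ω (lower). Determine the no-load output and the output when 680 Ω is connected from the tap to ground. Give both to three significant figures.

Unloaded: 0.337 V; loaded: 0.202 V

Open-circuit: V = 3.86 × 495/(5180 + 495) = 0.337 V.
With the load, R₂ becomes R₂‖R_L = 286.5 Ω, so V = 3.86 × 286.5/5466 = 0.202 V.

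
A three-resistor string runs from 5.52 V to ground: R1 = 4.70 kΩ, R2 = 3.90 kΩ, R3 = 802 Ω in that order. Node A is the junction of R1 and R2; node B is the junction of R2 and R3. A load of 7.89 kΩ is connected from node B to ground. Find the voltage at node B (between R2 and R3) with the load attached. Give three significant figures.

At node B, R3 is in parallel with the load: R3‖R_L = 728.0 Ω.
Below node A the resistance is R2 + (R3‖R_L) = 4628 Ω, so V_A = 5.52 × 4628/9328 = 2.739 V.
Then V_B = V_A × (R3‖R_L)/(R2 + R3‖R_L) = 2.739 × 728.0/4628 = 0.431 V.

V ≈ 0.431 V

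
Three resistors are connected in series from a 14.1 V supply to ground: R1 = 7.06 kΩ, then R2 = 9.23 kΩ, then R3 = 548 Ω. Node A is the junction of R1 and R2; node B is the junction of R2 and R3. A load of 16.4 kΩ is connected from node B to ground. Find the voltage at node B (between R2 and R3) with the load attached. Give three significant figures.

At node B, R3 is in parallel with the load: R3‖R_L = 530.3 Ω.
Below node A the resistance is R2 + (R3‖R_L) = 9760 Ω, so V_A = 14.1 × 9760/16820 = 8.182 V.
Then V_B = V_A × (R3‖R_L)/(R2 + R3‖R_L) = 8.182 × 530.3/9760 = 0.445 V.

V ≈ 0.445 V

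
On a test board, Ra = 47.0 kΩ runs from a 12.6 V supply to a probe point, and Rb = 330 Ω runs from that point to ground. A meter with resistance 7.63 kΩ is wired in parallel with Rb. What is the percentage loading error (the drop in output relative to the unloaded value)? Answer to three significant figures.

4.12 %

The divider's output (Thévenin) resistance is Ra‖Rb = 327.7 Ω.
Fractional drop under load = R_th/(R_th + R_L) = 327.7 / (327.7 + 7630) = 0.04118.
So the output falls by 4.12 %.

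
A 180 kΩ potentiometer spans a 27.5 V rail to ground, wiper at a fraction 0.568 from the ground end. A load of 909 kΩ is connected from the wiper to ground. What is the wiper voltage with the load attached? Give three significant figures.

V ≈ 14.9 V

The wiper splits the pot into (1−α)R = 77.76 kΩ above and αR = 102.2 kΩ below.
Lower section ‖ load = 91.90 kΩ.
V_wiper = 27.5 × 91.90/(77.76 + 91.90) = 14.9 V.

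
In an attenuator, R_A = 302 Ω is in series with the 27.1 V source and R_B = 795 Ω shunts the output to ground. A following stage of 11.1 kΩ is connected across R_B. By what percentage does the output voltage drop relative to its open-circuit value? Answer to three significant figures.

The divider's output (Thévenin) resistance is R_A‖R_B = 218.9 Ω.
Fractional drop under load = R_th/(R_th + R_L) = 218.9 / (218.9 + 11100) = 0.01934.
So the output falls by 1.93 %.

1.93 %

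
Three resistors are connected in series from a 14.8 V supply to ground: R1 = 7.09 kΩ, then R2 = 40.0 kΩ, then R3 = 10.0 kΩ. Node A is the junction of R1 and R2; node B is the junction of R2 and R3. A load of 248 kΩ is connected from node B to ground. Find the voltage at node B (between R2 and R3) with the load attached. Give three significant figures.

At node B, R3 is in parallel with the load: R3‖R_L = 9.612 kΩ.
Below node A the resistance is R2 + (R3‖R_L) = 49.61 kΩ, so V_A = 14.8 × 49.61/56.70 = 12.95 V.
Then V_B = V_A × (R3‖R_L)/(R2 + R3‖R_L) = 12.95 × 9.612/49.61 = 2.51 V.

V ≈ 2.51 V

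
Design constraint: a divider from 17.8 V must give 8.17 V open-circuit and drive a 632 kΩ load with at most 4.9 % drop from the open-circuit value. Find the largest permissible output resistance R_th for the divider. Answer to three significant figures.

Loading drop = R_th/(R_th + R_L) ≤ 0.0490, so R_th ≤ R_L · ε/(1−ε) = 632 kΩ × 0.0490/0.9510 = 32.6 kΩ.

R_th ≤ 32.6 kΩ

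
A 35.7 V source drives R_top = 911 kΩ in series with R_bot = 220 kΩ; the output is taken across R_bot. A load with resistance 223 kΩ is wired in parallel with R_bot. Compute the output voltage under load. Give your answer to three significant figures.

The load sits in parallel with R_bot: R_bot‖R_L = (220 × 223) / (220 + 223) = 110.7 kΩ.
V_out = 35.7 × 110.7 / (911 + 110.7) = 35.7 × 110.7/1022 = 3.87 V.
(Unloaded it would have been 6.94 V.)

V_out ≈ 3.87 V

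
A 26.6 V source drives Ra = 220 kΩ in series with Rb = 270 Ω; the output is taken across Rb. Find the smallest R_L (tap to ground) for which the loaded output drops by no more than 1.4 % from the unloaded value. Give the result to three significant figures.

Output resistance R_th = Ra‖Rb = (220000 × 270)/220300 = 269.7 Ω.
The fractional drop is R_th/(R_th + R_L); requiring this ≤ 0.0140 gives R_L ≥ R_th(1/0.0140 − 1) = 269.7 × 70.43 = 19.0 kΩ.

R_L(min) ≈ 19.0 kΩ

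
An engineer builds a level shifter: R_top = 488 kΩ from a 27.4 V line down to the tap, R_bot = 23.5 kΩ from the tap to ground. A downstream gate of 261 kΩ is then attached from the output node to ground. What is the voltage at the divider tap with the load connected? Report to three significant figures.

V_out ≈ 1.16 V

The load sits in parallel with R_bot: R_bot‖R_L = (23.5 × 261) / (23.5 + 261) = 21.56 kΩ.
V_out = 27.4 × 21.56 / (488 + 21.56) = 27.4 × 21.56/509.6 = 1.16 V.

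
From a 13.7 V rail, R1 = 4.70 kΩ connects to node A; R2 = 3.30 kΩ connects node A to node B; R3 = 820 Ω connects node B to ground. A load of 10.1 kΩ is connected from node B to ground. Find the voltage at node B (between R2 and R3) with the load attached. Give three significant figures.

V ≈ 1.19 V

At node B, R3 is in parallel with the load: R3‖R_L = 758.4 Ω.
Below node A the resistance is R2 + (R3‖R_L) = 4058 Ω, so V_A = 13.7 × 4058/8758 = 6.348 V.
Then V_B = V_A × (R3‖R_L)/(R2 + R3‖R_L) = 6.348 × 758.4/4058 = 1.19 V.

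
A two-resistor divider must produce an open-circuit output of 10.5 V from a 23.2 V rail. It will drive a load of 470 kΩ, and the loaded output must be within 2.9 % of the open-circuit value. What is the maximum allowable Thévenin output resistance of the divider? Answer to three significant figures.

R_th ≤ 14.0 kΩ

Loading drop = R_th/(R_th + R_L) ≤ 0.0290, so R_th ≤ R_L · ε/(1−ε) = 470 kΩ × 0.0290/0.9710 = 14.0 kΩ.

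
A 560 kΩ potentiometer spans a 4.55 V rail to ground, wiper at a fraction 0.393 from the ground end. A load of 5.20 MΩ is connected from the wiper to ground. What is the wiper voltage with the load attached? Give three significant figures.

V ≈ 1.74 V

The wiper splits the pot into (1−α)R = 339.9 kΩ above and αR = 220.1 kΩ below.
Lower section ‖ load = 211.1 kΩ.
V_wiper = 4.55 × 211.1/(339.9 + 211.1) = 1.74 V.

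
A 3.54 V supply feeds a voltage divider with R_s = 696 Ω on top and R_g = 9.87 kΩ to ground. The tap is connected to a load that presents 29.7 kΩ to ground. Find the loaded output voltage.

V_out ≈ 3.24 V

The load sits in parallel with R_g: R_g‖R_L = (9870 × 29700) / (9870 + 29700) = 7408 Ω.
V_out = 3.54 × 7408 / (696 + 7408) = 3.54 × 7408/8104 = 3.24 V.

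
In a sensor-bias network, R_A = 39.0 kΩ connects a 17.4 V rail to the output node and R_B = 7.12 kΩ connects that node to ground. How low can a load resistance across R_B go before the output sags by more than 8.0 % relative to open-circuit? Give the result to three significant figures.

Output resistance R_th = R_A‖R_B = (39.0 × 7.12)/46.12 = 6.021 kΩ.
The fractional drop is R_th/(R_th + R_L); requiring this ≤ 0.0800 gives R_L ≥ R_th(1/0.0800 − 1) = 6.021 × 11.50 = 69.2 kΩ.

R_L(min) ≈ 69.2 kΩ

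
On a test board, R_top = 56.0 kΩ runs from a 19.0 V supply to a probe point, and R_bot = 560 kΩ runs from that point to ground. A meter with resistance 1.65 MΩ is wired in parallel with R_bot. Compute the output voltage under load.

V_out ≈ 16.8 V

The load sits in parallel with R_bot: R_bot‖R_L = (560 × 1650) / (560 + 1650) = 418.1 kΩ.
V_out = 19.0 × 418.1 / (56.0 + 418.1) = 19.0 × 418.1/474.1 = 16.8 V.
(Unloaded it would have been 17.3 V.)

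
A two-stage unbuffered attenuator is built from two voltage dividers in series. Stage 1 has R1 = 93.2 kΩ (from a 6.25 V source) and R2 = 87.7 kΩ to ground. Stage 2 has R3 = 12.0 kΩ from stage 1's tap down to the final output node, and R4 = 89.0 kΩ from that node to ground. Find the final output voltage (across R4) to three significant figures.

Stage 2 presents R3+R4 = 101.0 kΩ as a load on stage 1's tap.
Stage 1's lower leg becomes R2‖(R3+R4) = 46.94 kΩ, so V_mid = 6.25 × 46.94/140.1 = 2.093 V.
Stage 2 is itself unloaded: V_out = V_mid × R4/(R3+R4) = 2.093 × 89.0/101.0 = 1.84 V.

V_out ≈ 1.84 V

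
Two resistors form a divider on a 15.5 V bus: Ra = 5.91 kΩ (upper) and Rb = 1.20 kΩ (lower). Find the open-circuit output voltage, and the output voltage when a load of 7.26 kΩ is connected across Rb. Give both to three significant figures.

Unloaded: 2.62 V; loaded: 2.30 V

Open-circuit: V = 15.5 × 1.20/(5.91 + 1.20) = 2.62 V.
With the load, Rb becomes Rb‖R_L = 1.030 kΩ, so V = 15.5 × 1.030/6.940 = 2.30 V.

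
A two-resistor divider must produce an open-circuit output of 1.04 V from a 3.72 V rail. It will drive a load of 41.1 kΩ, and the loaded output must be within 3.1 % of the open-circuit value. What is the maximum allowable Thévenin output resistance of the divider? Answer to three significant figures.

R_th ≤ 1.31 kΩ

Loading drop = R_th/(R_th + R_L) ≤ 0.0310, so R_th ≤ R_L · ε/(1−ε) = 41.1 kΩ × 0.0310/0.9690 = 1.31 kΩ.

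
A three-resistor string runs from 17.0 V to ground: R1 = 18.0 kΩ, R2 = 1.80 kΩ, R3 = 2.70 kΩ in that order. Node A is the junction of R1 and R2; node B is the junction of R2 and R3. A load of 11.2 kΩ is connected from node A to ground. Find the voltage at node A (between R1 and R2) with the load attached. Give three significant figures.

Below node A the series string R2+R3 = 4.500 kΩ sits in parallel with the 11.2 kΩ load: 3.210 kΩ.
V_A = 17.0 × 3.210/(18.0 + 3.210) = 2.57 V.

V ≈ 2.57 V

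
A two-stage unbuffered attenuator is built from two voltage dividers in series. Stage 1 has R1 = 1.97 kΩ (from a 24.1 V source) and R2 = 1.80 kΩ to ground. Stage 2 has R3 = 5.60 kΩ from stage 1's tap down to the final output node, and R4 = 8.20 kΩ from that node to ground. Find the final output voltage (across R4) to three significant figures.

V_out ≈ 6.40 V

Stage 2 presents R3+R4 = 13.80 kΩ as a load on stage 1's tap.
Stage 1's lower leg becomes R2‖(R3+R4) = 1.592 kΩ, so V_mid = 24.1 × 1.592/3.562 = 10.77 V.
Stage 2 is itself unloaded: V_out = V_mid × R4/(R3+R4) = 10.77 × 8.20/13.80 = 6.40 V.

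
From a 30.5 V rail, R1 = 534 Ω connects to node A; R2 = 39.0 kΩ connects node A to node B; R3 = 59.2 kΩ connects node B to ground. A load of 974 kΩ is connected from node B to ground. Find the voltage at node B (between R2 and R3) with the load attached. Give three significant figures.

At node B, R3 is in parallel with the load: R3‖R_L = 55810 Ω.
Below node A the resistance is R2 + (R3‖R_L) = 94810 Ω, so V_A = 30.5 × 94810/95340 = 30.33 V.
Then V_B = V_A × (R3‖R_L)/(R2 + R3‖R_L) = 30.33 × 55810/94810 = 17.9 V.

V ≈ 17.9 V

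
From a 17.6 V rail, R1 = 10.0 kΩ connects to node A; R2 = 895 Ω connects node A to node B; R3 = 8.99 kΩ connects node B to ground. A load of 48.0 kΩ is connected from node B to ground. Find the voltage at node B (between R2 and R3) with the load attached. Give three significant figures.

At node B, R3 is in parallel with the load: R3‖R_L = 7572 Ω.
Below node A the resistance is R2 + (R3‖R_L) = 8467 Ω, so V_A = 17.6 × 8467/18470 = 8.069 V.
Then V_B = V_A × (R3‖R_L)/(R2 + R3‖R_L) = 8.069 × 7572/8467 = 7.22 V.

V ≈ 7.22 V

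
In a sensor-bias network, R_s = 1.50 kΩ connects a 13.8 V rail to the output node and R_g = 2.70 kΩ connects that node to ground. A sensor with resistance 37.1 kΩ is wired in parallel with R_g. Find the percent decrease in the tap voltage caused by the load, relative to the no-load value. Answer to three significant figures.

The divider's output (Thévenin) resistance is R_s‖R_g = 0.9643 kΩ.
Fractional drop under load = R_th/(R_th + R_L) = 0.9643 / (0.9643 + 37.1) = 0.02533.
So the output falls by 2.53 %.

2.53 %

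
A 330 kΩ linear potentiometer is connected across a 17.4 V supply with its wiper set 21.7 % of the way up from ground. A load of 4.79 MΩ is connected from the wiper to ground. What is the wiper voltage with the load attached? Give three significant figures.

V ≈ 3.73 V

The wiper splits the pot into (1−α)R = 258.4 kΩ above and αR = 71.61 kΩ below.
Lower section ‖ load = 70.56 kΩ.
V_wiper = 17.4 × 70.56/(258.4 + 70.56) = 3.73 V.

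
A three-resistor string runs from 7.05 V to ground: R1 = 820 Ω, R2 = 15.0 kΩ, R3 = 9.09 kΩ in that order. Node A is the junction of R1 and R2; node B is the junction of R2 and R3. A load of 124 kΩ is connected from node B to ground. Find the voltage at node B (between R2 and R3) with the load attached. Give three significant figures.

At node B, R3 is in parallel with the load: R3‖R_L = 8469 Ω.
Below node A the resistance is R2 + (R3‖R_L) = 23470 Ω, so V_A = 7.05 × 23470/24290 = 6.812 V.
Then V_B = V_A × (R3‖R_L)/(R2 + R3‖R_L) = 6.812 × 8469/23470 = 2.46 V.

V ≈ 2.46 V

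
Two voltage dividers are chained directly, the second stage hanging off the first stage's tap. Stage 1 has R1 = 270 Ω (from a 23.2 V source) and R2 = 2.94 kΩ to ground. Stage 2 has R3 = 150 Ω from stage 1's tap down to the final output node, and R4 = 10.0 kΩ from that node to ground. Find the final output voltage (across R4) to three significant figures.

V_out ≈ 20.4 V

Stage 2 presents R3+R4 = 10150 Ω as a load on stage 1's tap.
Stage 1's lower leg becomes R2‖(R3+R4) = 2280 Ω, so V_mid = 23.2 × 2280/2550 = 20.74 V.
Stage 2 is itself unloaded: V_out = V_mid × R4/(R3+R4) = 20.74 × 10000/10150 = 20.4 V.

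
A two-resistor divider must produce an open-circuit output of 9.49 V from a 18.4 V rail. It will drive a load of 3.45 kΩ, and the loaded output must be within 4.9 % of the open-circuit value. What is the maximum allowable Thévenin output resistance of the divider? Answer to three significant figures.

Loading drop = R_th/(R_th + R_L) ≤ 0.0490, so R_th ≤ R_L · ε/(1−ε) = 3.45 kΩ × 0.0490/0.9510 = 178 Ω.
(Any R1, R2 with R2/(R1+R2) = 0.516 and R1‖R2 ≤ 178 Ω will meet the spec.)

R_th ≤ 178 Ω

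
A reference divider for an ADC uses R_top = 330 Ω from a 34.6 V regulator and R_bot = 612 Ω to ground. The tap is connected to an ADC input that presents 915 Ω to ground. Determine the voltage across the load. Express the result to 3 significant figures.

V_out ≈ 18.2 V

The load sits in parallel with R_bot: R_bot‖R_L = (612 × 915) / (612 + 915) = 366.7 Ω.
V_out = 34.6 × 366.7 / (330 + 366.7) = 34.6 × 366.7/696.7 = 18.2 V.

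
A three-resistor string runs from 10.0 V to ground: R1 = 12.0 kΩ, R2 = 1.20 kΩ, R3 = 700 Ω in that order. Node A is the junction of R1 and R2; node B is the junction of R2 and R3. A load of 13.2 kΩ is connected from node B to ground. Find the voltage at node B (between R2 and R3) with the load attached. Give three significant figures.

At node B, R3 is in parallel with the load: R3‖R_L = 664.7 Ω.
Below node A the resistance is R2 + (R3‖R_L) = 1865 Ω, so V_A = 10.0 × 1865/13860 = 1.345 V.
Then V_B = V_A × (R3‖R_L)/(R2 + R3‖R_L) = 1.345 × 664.7/1865 = 0.479 V.

V ≈ 0.479 V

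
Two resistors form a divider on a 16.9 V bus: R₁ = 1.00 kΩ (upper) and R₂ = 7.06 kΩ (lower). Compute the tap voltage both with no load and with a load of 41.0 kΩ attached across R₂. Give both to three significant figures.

Unloaded: 14.8 V; loaded: 14.5 V

Open-circuit: V = 16.9 × 7.06/(1.00 + 7.06) = 14.8 V.
With the load, R₂ becomes R₂‖R_L = 6.023 kΩ, so V = 16.9 × 6.023/7.023 = 14.5 V.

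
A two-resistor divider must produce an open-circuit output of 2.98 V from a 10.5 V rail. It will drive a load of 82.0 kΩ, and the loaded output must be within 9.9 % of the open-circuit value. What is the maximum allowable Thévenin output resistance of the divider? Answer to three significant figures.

Loading drop = R_th/(R_th + R_L) ≤ 0.0990, so R_th ≤ R_L · ε/(1−ε) = 82.0 kΩ × 0.0990/0.9010 = 9.01 kΩ.
(Any R1, R2 with R2/(R1+R2) = 0.284 and R1‖R2 ≤ 9.01 kΩ will meet the spec.)

R_th ≤ 9.01 kΩ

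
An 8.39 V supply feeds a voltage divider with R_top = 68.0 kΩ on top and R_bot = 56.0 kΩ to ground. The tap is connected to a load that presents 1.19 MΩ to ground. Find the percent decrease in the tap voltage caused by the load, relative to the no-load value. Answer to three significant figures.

2.52 %

The divider's output (Thévenin) resistance is R_top‖R_bot = 30.71 kΩ.
Fractional drop under load = R_th/(R_th + R_L) = 30.71 / (30.71 + 1190) = 0.02516.
So the output falls by 2.52 %.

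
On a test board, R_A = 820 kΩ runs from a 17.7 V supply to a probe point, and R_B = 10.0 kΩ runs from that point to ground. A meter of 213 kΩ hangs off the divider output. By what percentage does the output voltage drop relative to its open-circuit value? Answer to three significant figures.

4.43 %

The divider's output (Thévenin) resistance is R_A‖R_B = 9.880 kΩ.
Fractional drop under load = R_th/(R_th + R_L) = 9.880 / (9.880 + 213) = 0.04433.
So the output falls by 4.43 %.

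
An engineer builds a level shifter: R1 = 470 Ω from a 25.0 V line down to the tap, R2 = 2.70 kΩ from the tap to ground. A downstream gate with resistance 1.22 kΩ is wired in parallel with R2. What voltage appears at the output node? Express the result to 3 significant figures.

The load sits in parallel with R2: R2‖R_L = (2700 × 1220) / (2700 + 1220) = 840.3 Ω.
V_out = 25.0 × 840.3 / (470 + 840.3) = 25.0 × 840.3/1310 = 16.0 V.

V_out ≈ 16.0 V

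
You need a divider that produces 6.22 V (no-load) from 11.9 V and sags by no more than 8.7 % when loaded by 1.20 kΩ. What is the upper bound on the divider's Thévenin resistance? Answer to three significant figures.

R_th ≤ 114 Ω

Loading drop = R_th/(R_th + R_L) ≤ 0.0870, so R_th ≤ R_L · ε/(1−ε) = 1.20 kΩ × 0.0870/0.9130 = 114 Ω.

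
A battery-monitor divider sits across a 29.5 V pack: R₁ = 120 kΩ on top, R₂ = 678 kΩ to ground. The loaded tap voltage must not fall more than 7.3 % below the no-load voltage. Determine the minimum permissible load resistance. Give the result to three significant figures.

Output resistance R_th = R₁‖R₂ = (120 × 678)/798.0 = 102.0 kΩ.
The fractional drop is R_th/(R_th + R_L); requiring this ≤ 0.0730 gives R_L ≥ R_th(1/0.0730 − 1) = 102.0 × 12.70 = 1.29 MΩ.

R_L(min) ≈ 1.29 MΩ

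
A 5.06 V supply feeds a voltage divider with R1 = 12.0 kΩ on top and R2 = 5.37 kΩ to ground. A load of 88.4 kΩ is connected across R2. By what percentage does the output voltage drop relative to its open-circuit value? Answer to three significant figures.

4.03 %

The divider's output (Thévenin) resistance is R1‖R2 = 3.710 kΩ.
Fractional drop under load = R_th/(R_th + R_L) = 3.710 / (3.710 + 88.4) = 0.04028.
So the output falls by 4.03 %.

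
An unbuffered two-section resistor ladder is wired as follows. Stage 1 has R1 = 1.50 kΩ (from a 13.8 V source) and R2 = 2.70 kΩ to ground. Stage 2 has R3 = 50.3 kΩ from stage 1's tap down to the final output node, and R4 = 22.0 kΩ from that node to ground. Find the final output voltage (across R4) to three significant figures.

Stage 2 presents R3+R4 = 72.30 kΩ as a load on stage 1's tap.
Stage 1's lower leg becomes R2‖(R3+R4) = 2.603 kΩ, so V_mid = 13.8 × 2.603/4.103 = 8.755 V.
Stage 2 is itself unloaded: V_out = V_mid × R4/(R3+R4) = 8.755 × 22.0/72.30 = 2.66 V.

V_out ≈ 2.66 V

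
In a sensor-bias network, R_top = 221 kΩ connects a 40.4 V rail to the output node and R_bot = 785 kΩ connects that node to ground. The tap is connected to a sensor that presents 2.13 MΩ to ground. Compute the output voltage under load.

The load sits in parallel with R_bot: R_bot‖R_L = (785 × 2130) / (785 + 2130) = 573.6 kΩ.
V_out = 40.4 × 573.6 / (221 + 573.6) = 40.4 × 573.6/794.6 = 29.2 V.

V_out ≈ 29.2 V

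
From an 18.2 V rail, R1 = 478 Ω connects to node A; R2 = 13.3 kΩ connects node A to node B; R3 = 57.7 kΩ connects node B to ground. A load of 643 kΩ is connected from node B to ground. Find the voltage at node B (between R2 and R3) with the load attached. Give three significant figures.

V ≈ 14.4 V

At node B, R3 is in parallel with the load: R3‖R_L = 52950 Ω.
Below node A the resistance is R2 + (R3‖R_L) = 66250 Ω, so V_A = 18.2 × 66250/66730 = 18.07 V.
Then V_B = V_A × (R3‖R_L)/(R2 + R3‖R_L) = 18.07 × 52950/66250 = 14.4 V.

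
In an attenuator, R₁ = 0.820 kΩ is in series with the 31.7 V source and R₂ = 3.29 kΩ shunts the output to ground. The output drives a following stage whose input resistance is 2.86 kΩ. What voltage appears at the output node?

The load sits in parallel with R₂: R₂‖R_L = (3290 × 2860) / (3290 + 2860) = 1530 Ω.
V_out = 31.7 × 1530 / (820 + 1530) = 31.7 × 1530/2350 = 20.6 V.

V_out ≈ 20.6 V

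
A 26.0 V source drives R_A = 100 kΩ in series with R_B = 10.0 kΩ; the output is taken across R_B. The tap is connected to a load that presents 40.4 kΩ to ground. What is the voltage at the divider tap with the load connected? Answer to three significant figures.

V_out ≈ 1.93 V

The load sits in parallel with R_B: R_B‖R_L = (10.0 × 40.4) / (10.0 + 40.4) = 8.016 kΩ.
V_out = 26.0 × 8.016 / (100 + 8.016) = 26.0 × 8.016/108.0 = 1.93 V.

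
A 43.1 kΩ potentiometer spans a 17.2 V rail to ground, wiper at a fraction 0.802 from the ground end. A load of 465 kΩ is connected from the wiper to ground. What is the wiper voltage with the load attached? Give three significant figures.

V ≈ 13.6 V

The wiper splits the pot into (1−α)R = 8.534 kΩ above and αR = 34.57 kΩ below.
Lower section ‖ load = 32.17 kΩ.
V_wiper = 17.2 × 32.17/(8.534 + 32.17) = 13.6 V.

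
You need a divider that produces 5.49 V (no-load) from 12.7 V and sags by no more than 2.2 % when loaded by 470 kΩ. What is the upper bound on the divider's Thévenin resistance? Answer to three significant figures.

R_th ≤ 10.6 kΩ

Loading drop = R_th/(R_th + R_L) ≤ 0.0220, so R_th ≤ R_L · ε/(1−ε) = 470 kΩ × 0.0220/0.9780 = 10.6 kΩ.
(Any R1, R2 with R2/(R1+R2) = 0.432 and R1‖R2 ≤ 10.6 kΩ will meet the spec.)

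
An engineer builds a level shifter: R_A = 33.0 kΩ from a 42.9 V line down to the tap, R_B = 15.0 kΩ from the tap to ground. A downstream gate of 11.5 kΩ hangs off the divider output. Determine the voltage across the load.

V_out ≈ 7.07 V

The load sits in parallel with R_B: R_B‖R_L = (15.0 × 11.5) / (15.0 + 11.5) = 6.509 kΩ.
V_out = 42.9 × 6.509 / (33.0 + 6.509) = 42.9 × 6.509/39.51 = 7.07 V.
(Unloaded it would have been 13.4 V.)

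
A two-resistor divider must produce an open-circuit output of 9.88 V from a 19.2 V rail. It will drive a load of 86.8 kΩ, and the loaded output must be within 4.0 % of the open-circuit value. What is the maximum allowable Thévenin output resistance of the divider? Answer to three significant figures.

R_th ≤ 3.62 kΩ

Loading drop = R_th/(R_th + R_L) ≤ 0.0400, so R_th ≤ R_L · ε/(1−ε) = 86.8 kΩ × 0.0400/0.9600 = 3.62 kΩ.
(Any R1, R2 with R2/(R1+R2) = 0.515 and R1‖R2 ≤ 3.62 kΩ will meet the spec.)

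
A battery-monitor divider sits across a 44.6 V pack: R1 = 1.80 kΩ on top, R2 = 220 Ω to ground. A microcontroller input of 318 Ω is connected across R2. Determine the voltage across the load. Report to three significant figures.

V_out ≈ 3.00 V

The load sits in parallel with R2: R2‖R_L = (220 × 318) / (220 + 318) = 130.0 Ω.
V_out = 44.6 × 130.0 / (1800 + 130.0) = 44.6 × 130.0/1930 = 3.00 V.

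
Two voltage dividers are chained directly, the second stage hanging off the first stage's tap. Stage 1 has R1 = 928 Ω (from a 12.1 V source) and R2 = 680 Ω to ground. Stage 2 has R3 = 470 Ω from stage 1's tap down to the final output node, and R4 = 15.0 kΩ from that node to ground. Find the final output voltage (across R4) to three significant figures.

V_out ≈ 4.84 V

Stage 2 presents R3+R4 = 15470 Ω as a load on stage 1's tap.
Stage 1's lower leg becomes R2‖(R3+R4) = 651.4 Ω, so V_mid = 12.1 × 651.4/1579 = 4.990 V.
Stage 2 is itself unloaded: V_out = V_mid × R4/(R3+R4) = 4.990 × 15000/15470 = 4.84 V.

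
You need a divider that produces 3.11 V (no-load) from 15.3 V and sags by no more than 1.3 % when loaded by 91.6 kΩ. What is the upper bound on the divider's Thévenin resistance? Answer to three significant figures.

Loading drop = R_th/(R_th + R_L) ≤ 0.0130, so R_th ≤ R_L · ε/(1−ε) = 91.6 kΩ × 0.0130/0.9870 = 1.21 kΩ.

R_th ≤ 1.21 kΩ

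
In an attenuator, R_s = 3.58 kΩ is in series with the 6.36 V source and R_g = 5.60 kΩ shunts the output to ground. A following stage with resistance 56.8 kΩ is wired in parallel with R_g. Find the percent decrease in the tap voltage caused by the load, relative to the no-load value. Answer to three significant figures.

3.70 %

The divider's output (Thévenin) resistance is R_s‖R_g = 2.184 kΩ.
Fractional drop under load = R_th/(R_th + R_L) = 2.184 / (2.184 + 56.8) = 0.03702.
So the output falls by 3.70 %.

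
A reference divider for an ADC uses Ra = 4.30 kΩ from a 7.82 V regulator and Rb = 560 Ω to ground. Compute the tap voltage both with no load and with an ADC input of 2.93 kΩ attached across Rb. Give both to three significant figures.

Open-circuit: V = 7.82 × 560/(4300 + 560) = 0.901 V.
With the load, Rb becomes Rb‖R_L = 470.1 Ω, so V = 7.82 × 470.1/4770 = 0.771 V.

Unloaded: 0.901 V; loaded: 0.771 V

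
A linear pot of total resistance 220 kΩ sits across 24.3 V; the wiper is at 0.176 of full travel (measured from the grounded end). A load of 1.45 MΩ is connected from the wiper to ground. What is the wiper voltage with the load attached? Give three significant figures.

V ≈ 4.18 V

The wiper splits the pot into (1−α)R = 181.3 kΩ above and αR = 38.72 kΩ below.
Lower section ‖ load = 37.71 kΩ.
V_wiper = 24.3 × 37.71/(181.3 + 37.71) = 4.18 V.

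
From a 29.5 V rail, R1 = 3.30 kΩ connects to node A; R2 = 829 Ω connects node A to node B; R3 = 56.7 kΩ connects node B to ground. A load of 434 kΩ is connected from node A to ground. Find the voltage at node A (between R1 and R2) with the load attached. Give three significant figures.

V ≈ 27.7 V

Below node A the series string R2+R3 = 57530 Ω sits in parallel with the 434000 Ω load: 50800 Ω.
V_A = 29.5 × 50800/(3300 + 50800) = 27.7 V.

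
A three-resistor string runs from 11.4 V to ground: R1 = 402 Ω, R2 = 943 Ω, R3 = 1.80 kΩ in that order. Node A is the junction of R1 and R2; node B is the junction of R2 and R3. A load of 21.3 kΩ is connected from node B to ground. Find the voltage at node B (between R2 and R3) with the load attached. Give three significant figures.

At node B, R3 is in parallel with the load: R3‖R_L = 1660 Ω.
Below node A the resistance is R2 + (R3‖R_L) = 2603 Ω, so V_A = 11.4 × 2603/3005 = 9.875 V.
Then V_B = V_A × (R3‖R_L)/(R2 + R3‖R_L) = 9.875 × 1660/2603 = 6.30 V.

V ≈ 6.30 V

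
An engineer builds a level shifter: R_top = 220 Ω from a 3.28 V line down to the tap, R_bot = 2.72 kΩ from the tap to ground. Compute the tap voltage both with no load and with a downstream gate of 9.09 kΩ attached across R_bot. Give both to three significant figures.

Open-circuit: V = 3.28 × 2720/(220 + 2720) = 3.03 V.
With the load, R_bot becomes R_bot‖R_L = 2094 Ω, so V = 3.28 × 2094/2314 = 2.97 V.

Unloaded: 3.03 V; loaded: 2.97 V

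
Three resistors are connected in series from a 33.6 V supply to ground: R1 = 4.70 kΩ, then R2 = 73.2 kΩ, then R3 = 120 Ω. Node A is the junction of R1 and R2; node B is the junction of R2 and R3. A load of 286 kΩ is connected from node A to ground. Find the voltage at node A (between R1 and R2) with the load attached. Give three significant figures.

V ≈ 31.1 V

Below node A the series string R2+R3 = 73320 Ω sits in parallel with the 286000 Ω load: 58360 Ω.
V_A = 33.6 × 58360/(4700 + 58360) = 31.1 V.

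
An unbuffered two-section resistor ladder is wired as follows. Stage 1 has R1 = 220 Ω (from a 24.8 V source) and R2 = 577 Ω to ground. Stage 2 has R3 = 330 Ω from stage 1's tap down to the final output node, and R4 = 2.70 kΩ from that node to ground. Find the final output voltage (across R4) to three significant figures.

V_out ≈ 15.2 V

Stage 2 presents R3+R4 = 3030 Ω as a load on stage 1's tap.
Stage 1's lower leg becomes R2‖(R3+R4) = 484.7 Ω, so V_mid = 24.8 × 484.7/704.7 = 17.06 V.
Stage 2 is itself unloaded: V_out = V_mid × R4/(R3+R4) = 17.06 × 2700/3030 = 15.2 V.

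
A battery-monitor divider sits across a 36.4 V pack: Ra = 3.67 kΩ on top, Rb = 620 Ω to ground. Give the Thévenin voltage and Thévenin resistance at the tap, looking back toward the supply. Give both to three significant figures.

V_th is the open-circuit tap voltage: 36.4 × 620/(3670 + 620) = 5.26 V.
With the supply zeroed, Ra and Rb appear in parallel from the tap: R_th = Ra‖Rb = (3670 × 620)/4290 = 530 Ω.

V_th = 5.26 V, R_th = 530 Ω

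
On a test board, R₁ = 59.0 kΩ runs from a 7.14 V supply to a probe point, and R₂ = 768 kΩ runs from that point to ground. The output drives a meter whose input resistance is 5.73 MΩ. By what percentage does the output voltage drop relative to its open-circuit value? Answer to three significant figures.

0.947 %

The divider's output (Thévenin) resistance is R₁‖R₂ = 54.79 kΩ.
Fractional drop under load = R_th/(R_th + R_L) = 54.79 / (54.79 + 5730) = 0.009472.
So the output falls by 0.947 %.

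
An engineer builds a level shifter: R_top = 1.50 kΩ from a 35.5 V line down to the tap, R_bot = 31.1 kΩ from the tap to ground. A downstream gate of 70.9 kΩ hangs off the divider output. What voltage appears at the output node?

The load sits in parallel with R_bot: R_bot‖R_L = (31.1 × 70.9) / (31.1 + 70.9) = 21.62 kΩ.
V_out = 35.5 × 21.62 / (1.50 + 21.62) = 35.5 × 21.62/23.12 = 33.2 V.

V_out ≈ 33.2 V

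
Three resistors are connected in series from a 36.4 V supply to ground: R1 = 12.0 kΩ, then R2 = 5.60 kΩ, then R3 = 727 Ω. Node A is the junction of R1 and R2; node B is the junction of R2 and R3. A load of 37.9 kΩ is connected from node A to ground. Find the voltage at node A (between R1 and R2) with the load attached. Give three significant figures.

Below node A the series string R2+R3 = 6327 Ω sits in parallel with the 37900 Ω load: 5422 Ω.
V_A = 36.4 × 5422/(12000 + 5422) = 11.3 V.

V ≈ 11.3 V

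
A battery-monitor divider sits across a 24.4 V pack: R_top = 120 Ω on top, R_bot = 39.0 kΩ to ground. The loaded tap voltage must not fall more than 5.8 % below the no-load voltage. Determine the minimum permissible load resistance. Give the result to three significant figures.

R_L(min) ≈ 1.94 kΩ

Output resistance R_th = R_top‖R_bot = (120 × 39000)/39120 = 119.6 Ω.
The fractional drop is R_th/(R_th + R_L); requiring this ≤ 0.0580 gives R_L ≥ R_th(1/0.0580 − 1) = 119.6 × 16.24 = 1.94 kΩ.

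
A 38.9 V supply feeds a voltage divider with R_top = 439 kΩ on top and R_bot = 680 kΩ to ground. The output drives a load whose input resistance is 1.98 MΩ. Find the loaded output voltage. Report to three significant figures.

V_out ≈ 20.8 V

The load sits in parallel with R_bot: R_bot‖R_L = (680 × 1980) / (680 + 1980) = 506.2 kΩ.
V_out = 38.9 × 506.2 / (439 + 506.2) = 38.9 × 506.2/945.2 = 20.8 V.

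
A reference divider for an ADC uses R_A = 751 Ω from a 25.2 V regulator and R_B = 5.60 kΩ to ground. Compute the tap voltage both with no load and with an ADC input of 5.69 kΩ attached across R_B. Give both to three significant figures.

Unloaded: 22.2 V; loaded: 19.9 V

Open-circuit: V = 25.2 × 5600/(751 + 5600) = 22.2 V.
With the load, R_B becomes R_B‖R_L = 2822 Ω, so V = 25.2 × 2822/3573 = 19.9 V.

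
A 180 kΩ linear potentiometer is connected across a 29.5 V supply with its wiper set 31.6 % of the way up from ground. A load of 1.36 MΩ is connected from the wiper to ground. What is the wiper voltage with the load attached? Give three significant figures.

The wiper splits the pot into (1−α)R = 123.1 kΩ above and αR = 56.88 kΩ below.
Lower section ‖ load = 54.60 kΩ.
V_wiper = 29.5 × 54.60/(123.1 + 54.60) = 9.06 V.

V ≈ 9.06 V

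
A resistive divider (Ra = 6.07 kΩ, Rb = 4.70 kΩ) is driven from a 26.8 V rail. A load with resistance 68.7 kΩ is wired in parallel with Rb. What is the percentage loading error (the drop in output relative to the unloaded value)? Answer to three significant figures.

The divider's output (Thévenin) resistance is Ra‖Rb = 2.649 kΩ.
Fractional drop under load = R_th/(R_th + R_L) = 2.649 / (2.649 + 68.7) = 0.03713.
So the output falls by 3.71 %.

3.71 %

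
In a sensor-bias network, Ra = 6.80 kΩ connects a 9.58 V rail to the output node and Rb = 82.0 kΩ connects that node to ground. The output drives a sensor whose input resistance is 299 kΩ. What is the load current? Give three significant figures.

Rb‖R_L = 64.35 kΩ; V_out = 9.58 × 64.35/71.15 = 8.664 V.
I_L = V_out / R_L = 8.664 / 299 kΩ = 0.0290 mA.

I_L ≈ 0.0290 mA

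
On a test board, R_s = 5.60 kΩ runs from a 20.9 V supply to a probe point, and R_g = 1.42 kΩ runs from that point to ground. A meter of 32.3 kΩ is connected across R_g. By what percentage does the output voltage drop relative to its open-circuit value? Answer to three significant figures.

3.39 %

The divider's output (Thévenin) resistance is R_s‖R_g = 1.133 kΩ.
Fractional drop under load = R_th/(R_th + R_L) = 1.133 / (1.133 + 32.3) = 0.03388.
So the output falls by 3.39 %.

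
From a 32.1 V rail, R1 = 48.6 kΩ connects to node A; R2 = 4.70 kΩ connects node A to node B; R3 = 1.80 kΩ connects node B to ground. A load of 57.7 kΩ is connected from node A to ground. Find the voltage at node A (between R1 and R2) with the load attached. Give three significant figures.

Below node A the series string R2+R3 = 6.500 kΩ sits in parallel with the 57.7 kΩ load: 5.842 kΩ.
V_A = 32.1 × 5.842/(48.6 + 5.842) = 3.44 V.

V ≈ 3.44 V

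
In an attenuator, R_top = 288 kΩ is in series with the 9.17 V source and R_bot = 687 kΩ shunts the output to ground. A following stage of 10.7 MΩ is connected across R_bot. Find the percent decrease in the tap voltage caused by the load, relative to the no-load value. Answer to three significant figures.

1.86 %

The divider's output (Thévenin) resistance is R_top‖R_bot = 202.9 kΩ.
Fractional drop under load = R_th/(R_th + R_L) = 202.9 / (202.9 + 10700) = 0.01861.
So the output falls by 1.86 %.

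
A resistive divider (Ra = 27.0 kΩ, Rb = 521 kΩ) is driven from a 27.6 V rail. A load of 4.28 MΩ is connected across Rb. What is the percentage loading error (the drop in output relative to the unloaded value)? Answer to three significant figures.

The divider's output (Thévenin) resistance is Ra‖Rb = 25.67 kΩ.
Fractional drop under load = R_th/(R_th + R_L) = 25.67 / (25.67 + 4280) = 0.005962.
So the output falls by 0.596 %.

0.596 %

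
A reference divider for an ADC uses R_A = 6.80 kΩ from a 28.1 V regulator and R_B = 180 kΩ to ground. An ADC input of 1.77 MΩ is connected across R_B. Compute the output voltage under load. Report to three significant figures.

V_out ≈ 27.0 V

The load sits in parallel with R_B: R_B‖R_L = (180 × 1770) / (180 + 1770) = 163.4 kΩ.
V_out = 28.1 × 163.4 / (6.80 + 163.4) = 28.1 × 163.4/170.2 = 27.0 V.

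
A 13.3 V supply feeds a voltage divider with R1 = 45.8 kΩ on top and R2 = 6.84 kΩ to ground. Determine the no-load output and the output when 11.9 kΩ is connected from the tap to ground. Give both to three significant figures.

Unloaded: 1.73 V; loaded: 1.15 V

Open-circuit: V = 13.3 × 6.84/(45.8 + 6.84) = 1.73 V.
With the load, R2 becomes R2‖R_L = 4.343 kΩ, so V = 13.3 × 4.343/50.14 = 1.15 V.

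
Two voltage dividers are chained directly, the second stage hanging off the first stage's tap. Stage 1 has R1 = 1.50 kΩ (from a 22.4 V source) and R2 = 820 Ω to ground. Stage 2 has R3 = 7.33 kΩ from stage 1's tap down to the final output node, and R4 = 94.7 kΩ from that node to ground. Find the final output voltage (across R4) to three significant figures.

V_out ≈ 7.31 V

Stage 2 presents R3+R4 = 102000 Ω as a load on stage 1's tap.
Stage 1's lower leg becomes R2‖(R3+R4) = 813.5 Ω, so V_mid = 22.4 × 813.5/2313 = 7.876 V.
Stage 2 is itself unloaded: V_out = V_mid × R4/(R3+R4) = 7.876 × 94700/102000 = 7.31 V.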